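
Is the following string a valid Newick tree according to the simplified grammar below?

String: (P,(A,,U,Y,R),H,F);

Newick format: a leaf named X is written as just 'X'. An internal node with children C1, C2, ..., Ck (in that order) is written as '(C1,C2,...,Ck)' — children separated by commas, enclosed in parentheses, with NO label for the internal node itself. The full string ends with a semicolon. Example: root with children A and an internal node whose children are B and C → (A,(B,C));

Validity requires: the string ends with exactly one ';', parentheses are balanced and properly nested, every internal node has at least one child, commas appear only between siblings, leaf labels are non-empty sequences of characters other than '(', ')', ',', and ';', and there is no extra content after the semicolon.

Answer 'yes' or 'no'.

Input: (P,(A,,U,Y,R),H,F);
Paren balance: 2 '(' vs 2 ')' OK
Ends with single ';': True
Full parse: FAILS (empty leaf label at pos 6)
Valid: False

Answer: no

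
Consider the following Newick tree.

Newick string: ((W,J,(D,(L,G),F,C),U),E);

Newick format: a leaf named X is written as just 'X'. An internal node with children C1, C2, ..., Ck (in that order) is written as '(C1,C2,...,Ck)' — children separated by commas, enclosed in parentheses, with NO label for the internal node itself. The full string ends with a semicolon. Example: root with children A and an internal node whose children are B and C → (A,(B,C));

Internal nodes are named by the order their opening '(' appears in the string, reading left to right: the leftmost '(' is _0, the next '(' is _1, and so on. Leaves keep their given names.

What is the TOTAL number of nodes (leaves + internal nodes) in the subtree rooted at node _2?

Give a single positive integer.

Answer: 7

Derivation:
Newick: ((W,J,(D,(L,G),F,C),U),E);
Locate _2: it is the '(' at position 6 (the 3rd '(' reading left to right).
Query: subtree rooted at _2
_2: subtree_size = 1 + 6
  D: subtree_size = 1 + 0
  _3: subtree_size = 1 + 2
    L: subtree_size = 1 + 0
    G: subtree_size = 1 + 0
  F: subtree_size = 1 + 0
  C: subtree_size = 1 + 0
Total subtree size of _2: 7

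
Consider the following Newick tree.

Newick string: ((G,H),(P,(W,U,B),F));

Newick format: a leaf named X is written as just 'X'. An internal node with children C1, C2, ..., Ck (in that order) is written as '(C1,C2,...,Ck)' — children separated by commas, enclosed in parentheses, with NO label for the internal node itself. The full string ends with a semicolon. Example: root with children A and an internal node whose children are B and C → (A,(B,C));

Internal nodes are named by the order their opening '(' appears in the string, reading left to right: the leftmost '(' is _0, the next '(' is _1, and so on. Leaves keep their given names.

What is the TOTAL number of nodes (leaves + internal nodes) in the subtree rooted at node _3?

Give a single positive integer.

Newick: ((G,H),(P,(W,U,B),F));
Locate _3: it is the '(' at position 10 (the 4th '(' reading left to right).
Query: subtree rooted at _3
_3: subtree_size = 1 + 3
  W: subtree_size = 1 + 0
  U: subtree_size = 1 + 0
  B: subtree_size = 1 + 0
Total subtree size of _3: 4

Answer: 4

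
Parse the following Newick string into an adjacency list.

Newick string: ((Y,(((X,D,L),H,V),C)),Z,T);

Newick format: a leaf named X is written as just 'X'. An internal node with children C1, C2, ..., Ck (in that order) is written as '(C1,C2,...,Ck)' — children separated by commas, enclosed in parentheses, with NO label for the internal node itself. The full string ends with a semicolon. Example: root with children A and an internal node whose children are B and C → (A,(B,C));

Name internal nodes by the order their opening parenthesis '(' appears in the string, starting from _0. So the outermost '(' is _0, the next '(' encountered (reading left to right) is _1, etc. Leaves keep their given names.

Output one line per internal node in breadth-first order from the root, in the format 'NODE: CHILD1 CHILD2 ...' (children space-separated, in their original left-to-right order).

Input: ((Y,(((X,D,L),H,V),C)),Z,T);
Scanning left-to-right, naming '(' by encounter order:
  pos 0: '(' -> open internal node _0 (depth 1)
  pos 1: '(' -> open internal node _1 (depth 2)
  pos 4: '(' -> open internal node _2 (depth 3)
  pos 5: '(' -> open internal node _3 (depth 4)
  pos 6: '(' -> open internal node _4 (depth 5)
  pos 12: ')' -> close internal node _4 (now at depth 4)
  pos 17: ')' -> close internal node _3 (now at depth 3)
  pos 20: ')' -> close internal node _2 (now at depth 2)
  pos 21: ')' -> close internal node _1 (now at depth 1)
  pos 26: ')' -> close internal node _0 (now at depth 0)
Total internal nodes: 5
BFS adjacency from root:
  _0: _1 Z T
  _1: Y _2
  _2: _3 C
  _3: _4 H V
  _4: X D L

Answer: _0: _1 Z T
_1: Y _2
_2: _3 C
_3: _4 H V
_4: X D L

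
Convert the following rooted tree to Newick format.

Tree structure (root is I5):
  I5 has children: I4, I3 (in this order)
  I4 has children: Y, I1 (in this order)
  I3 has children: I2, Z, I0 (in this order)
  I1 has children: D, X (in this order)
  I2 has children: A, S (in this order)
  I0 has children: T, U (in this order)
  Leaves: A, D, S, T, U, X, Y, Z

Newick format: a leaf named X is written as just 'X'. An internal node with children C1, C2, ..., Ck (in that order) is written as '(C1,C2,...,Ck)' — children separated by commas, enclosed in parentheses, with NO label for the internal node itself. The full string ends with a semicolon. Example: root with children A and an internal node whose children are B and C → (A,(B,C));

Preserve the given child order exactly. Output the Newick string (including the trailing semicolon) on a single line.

internal I5 with children ['I4', 'I3']
  internal I4 with children ['Y', 'I1']
    leaf 'Y' → 'Y'
    internal I1 with children ['D', 'X']
      leaf 'D' → 'D'
      leaf 'X' → 'X'
    → '(D,X)'
  → '(Y,(D,X))'
  internal I3 with children ['I2', 'Z', 'I0']
    internal I2 with children ['A', 'S']
      leaf 'A' → 'A'
      leaf 'S' → 'S'
    → '(A,S)'
    leaf 'Z' → 'Z'
    internal I0 with children ['T', 'U']
      leaf 'T' → 'T'
      leaf 'U' → 'U'
    → '(T,U)'
  → '((A,S),Z,(T,U))'
→ '((Y,(D,X)),((A,S),Z,(T,U)))'
Final: ((Y,(D,X)),((A,S),Z,(T,U)));

Answer: ((Y,(D,X)),((A,S),Z,(T,U)));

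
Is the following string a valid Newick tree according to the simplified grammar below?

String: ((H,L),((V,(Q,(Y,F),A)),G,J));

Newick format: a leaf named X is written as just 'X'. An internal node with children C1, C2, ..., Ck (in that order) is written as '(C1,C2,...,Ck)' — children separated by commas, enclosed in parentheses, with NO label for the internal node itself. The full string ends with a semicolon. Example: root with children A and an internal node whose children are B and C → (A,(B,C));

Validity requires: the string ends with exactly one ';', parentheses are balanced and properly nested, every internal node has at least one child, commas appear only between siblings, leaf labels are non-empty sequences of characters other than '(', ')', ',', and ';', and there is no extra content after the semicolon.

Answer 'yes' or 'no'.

Answer: yes

Derivation:
Input: ((H,L),((V,(Q,(Y,F),A)),G,J));
Paren balance: 6 '(' vs 6 ')' OK
Ends with single ';': True
Full parse: OK
Valid: True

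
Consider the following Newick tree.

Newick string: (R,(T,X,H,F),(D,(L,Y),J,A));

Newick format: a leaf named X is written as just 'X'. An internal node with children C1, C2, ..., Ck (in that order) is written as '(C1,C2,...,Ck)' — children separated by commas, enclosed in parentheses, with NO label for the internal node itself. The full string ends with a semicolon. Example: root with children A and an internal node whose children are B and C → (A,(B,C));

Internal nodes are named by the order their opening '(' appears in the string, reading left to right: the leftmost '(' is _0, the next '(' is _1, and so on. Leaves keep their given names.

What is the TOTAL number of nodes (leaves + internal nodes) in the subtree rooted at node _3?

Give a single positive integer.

Answer: 3

Derivation:
Newick: (R,(T,X,H,F),(D,(L,Y),J,A));
Locate _3: it is the '(' at position 16 (the 4th '(' reading left to right).
Query: subtree rooted at _3
_3: subtree_size = 1 + 2
  L: subtree_size = 1 + 0
  Y: subtree_size = 1 + 0
Total subtree size of _3: 3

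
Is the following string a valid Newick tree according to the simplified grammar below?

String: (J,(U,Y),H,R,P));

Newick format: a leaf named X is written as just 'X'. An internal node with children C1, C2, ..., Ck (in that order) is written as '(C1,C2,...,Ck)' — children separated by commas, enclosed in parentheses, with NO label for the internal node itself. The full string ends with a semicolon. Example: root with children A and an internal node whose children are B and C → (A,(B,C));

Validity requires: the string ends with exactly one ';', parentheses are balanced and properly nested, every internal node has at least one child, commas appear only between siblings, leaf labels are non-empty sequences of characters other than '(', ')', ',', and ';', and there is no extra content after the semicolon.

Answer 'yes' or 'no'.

Answer: no

Derivation:
Input: (J,(U,Y),H,R,P));
Paren balance: 2 '(' vs 3 ')' MISMATCH
Ends with single ';': True
Full parse: FAILS (extra content after tree at pos 15)
Valid: False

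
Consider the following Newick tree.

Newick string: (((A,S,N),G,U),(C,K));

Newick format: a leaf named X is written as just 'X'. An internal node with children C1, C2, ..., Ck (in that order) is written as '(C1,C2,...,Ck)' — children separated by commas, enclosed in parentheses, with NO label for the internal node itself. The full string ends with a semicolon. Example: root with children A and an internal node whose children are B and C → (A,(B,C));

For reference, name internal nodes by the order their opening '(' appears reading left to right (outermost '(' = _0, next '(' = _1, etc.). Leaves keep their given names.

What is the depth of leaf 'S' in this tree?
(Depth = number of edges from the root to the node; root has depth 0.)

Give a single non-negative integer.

Newick: (((A,S,N),G,U),(C,K));
Naming internals by '(' encounter order: outermost '(' = _0, next = _1, ...
Query node: S
Path from root: _0 -> _1 -> _2 -> S
Depth of S: 3 (number of edges from root)

Answer: 3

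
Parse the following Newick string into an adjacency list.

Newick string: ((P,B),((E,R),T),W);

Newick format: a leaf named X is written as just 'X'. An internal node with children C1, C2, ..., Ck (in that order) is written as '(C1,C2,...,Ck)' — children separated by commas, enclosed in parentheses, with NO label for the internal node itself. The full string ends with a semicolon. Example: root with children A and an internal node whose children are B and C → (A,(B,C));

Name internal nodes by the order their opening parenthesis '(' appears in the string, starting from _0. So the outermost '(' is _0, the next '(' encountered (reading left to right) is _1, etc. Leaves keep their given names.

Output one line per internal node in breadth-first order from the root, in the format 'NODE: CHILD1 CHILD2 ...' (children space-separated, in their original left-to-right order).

Input: ((P,B),((E,R),T),W);
Scanning left-to-right, naming '(' by encounter order:
  pos 0: '(' -> open internal node _0 (depth 1)
  pos 1: '(' -> open internal node _1 (depth 2)
  pos 5: ')' -> close internal node _1 (now at depth 1)
  pos 7: '(' -> open internal node _2 (depth 2)
  pos 8: '(' -> open internal node _3 (depth 3)
  pos 12: ')' -> close internal node _3 (now at depth 2)
  pos 15: ')' -> close internal node _2 (now at depth 1)
  pos 18: ')' -> close internal node _0 (now at depth 0)
Total internal nodes: 4
BFS adjacency from root:
  _0: _1 _2 W
  _1: P B
  _2: _3 T
  _3: E R

Answer: _0: _1 _2 W
_1: P B
_2: _3 T
_3: E R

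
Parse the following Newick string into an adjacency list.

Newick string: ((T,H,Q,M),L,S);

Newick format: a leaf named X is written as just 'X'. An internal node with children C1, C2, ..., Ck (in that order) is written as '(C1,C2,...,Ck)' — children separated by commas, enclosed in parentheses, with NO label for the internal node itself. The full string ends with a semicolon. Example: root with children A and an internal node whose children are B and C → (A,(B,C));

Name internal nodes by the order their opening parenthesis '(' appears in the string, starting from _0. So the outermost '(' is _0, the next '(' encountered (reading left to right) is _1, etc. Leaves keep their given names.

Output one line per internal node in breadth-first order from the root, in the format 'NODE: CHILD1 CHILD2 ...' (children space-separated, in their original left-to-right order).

Answer: _0: _1 L S
_1: T H Q M

Derivation:
Input: ((T,H,Q,M),L,S);
Scanning left-to-right, naming '(' by encounter order:
  pos 0: '(' -> open internal node _0 (depth 1)
  pos 1: '(' -> open internal node _1 (depth 2)
  pos 9: ')' -> close internal node _1 (now at depth 1)
  pos 14: ')' -> close internal node _0 (now at depth 0)
Total internal nodes: 2
BFS adjacency from root:
  _0: _1 L S
  _1: T H Q M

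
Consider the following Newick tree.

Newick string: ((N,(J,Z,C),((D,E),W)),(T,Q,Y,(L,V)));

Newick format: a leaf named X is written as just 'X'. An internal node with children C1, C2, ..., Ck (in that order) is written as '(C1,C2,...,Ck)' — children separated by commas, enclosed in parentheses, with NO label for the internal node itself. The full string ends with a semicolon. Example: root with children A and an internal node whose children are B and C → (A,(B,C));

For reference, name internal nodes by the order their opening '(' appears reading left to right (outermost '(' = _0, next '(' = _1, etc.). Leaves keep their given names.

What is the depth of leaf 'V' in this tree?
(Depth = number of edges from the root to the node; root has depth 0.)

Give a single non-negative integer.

Newick: ((N,(J,Z,C),((D,E),W)),(T,Q,Y,(L,V)));
Naming internals by '(' encounter order: outermost '(' = _0, next = _1, ...
Query node: V
Path from root: _0 -> _5 -> _6 -> V
Depth of V: 3 (number of edges from root)

Answer: 3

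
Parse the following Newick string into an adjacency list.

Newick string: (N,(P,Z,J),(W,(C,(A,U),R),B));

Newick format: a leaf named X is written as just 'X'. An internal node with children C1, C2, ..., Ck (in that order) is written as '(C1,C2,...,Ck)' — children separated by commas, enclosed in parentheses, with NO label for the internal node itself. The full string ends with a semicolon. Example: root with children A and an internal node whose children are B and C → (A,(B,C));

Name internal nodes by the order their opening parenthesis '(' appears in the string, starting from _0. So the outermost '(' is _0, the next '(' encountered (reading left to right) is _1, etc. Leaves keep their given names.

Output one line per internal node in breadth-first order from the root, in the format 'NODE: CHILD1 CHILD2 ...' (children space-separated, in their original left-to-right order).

Answer: _0: N _1 _2
_1: P Z J
_2: W _3 B
_3: C _4 R
_4: A U

Derivation:
Input: (N,(P,Z,J),(W,(C,(A,U),R),B));
Scanning left-to-right, naming '(' by encounter order:
  pos 0: '(' -> open internal node _0 (depth 1)
  pos 3: '(' -> open internal node _1 (depth 2)
  pos 9: ')' -> close internal node _1 (now at depth 1)
  pos 11: '(' -> open internal node _2 (depth 2)
  pos 14: '(' -> open internal node _3 (depth 3)
  pos 17: '(' -> open internal node _4 (depth 4)
  pos 21: ')' -> close internal node _4 (now at depth 3)
  pos 24: ')' -> close internal node _3 (now at depth 2)
  pos 27: ')' -> close internal node _2 (now at depth 1)
  pos 28: ')' -> close internal node _0 (now at depth 0)
Total internal nodes: 5
BFS adjacency from root:
  _0: N _1 _2
  _1: P Z J
  _2: W _3 B
  _3: C _4 R
  _4: A U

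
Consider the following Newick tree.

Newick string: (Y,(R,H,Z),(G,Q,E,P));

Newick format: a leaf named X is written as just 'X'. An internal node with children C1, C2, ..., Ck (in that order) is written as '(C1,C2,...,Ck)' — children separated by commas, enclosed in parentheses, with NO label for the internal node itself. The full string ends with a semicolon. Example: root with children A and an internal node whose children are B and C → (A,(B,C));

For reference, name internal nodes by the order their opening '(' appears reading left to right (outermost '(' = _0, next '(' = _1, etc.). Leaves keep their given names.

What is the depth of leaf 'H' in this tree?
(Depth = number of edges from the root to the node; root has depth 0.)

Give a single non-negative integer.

Answer: 2

Derivation:
Newick: (Y,(R,H,Z),(G,Q,E,P));
Naming internals by '(' encounter order: outermost '(' = _0, next = _1, ...
Query node: H
Path from root: _0 -> _1 -> H
Depth of H: 2 (number of edges from root)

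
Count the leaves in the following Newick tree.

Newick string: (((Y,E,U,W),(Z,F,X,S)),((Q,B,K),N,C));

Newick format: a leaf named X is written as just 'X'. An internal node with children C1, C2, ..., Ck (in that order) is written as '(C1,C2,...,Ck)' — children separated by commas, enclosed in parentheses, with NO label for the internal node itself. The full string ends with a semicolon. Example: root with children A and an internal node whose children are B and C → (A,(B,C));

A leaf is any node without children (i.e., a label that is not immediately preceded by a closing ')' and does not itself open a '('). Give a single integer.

Newick: (((Y,E,U,W),(Z,F,X,S)),((Q,B,K),N,C));
Scan left-to-right; a leaf is any maximal label run not followed by '(':
  pos 3: leaf 'Y' → count = 1
  pos 5: leaf 'E' → count = 2
  pos 7: leaf 'U' → count = 3
  pos 9: leaf 'W' → count = 4
  pos 13: leaf 'Z' → count = 5
  pos 15: leaf 'F' → count = 6
  pos 17: leaf 'X' → count = 7
  pos 19: leaf 'S' → count = 8
  pos 25: leaf 'Q' → count = 9
  pos 27: leaf 'B' → count = 10
  pos 29: leaf 'K' → count = 11
  pos 32: leaf 'N' → count = 12
  pos 34: leaf 'C' → count = 13
Total leaves: 13

Answer: 13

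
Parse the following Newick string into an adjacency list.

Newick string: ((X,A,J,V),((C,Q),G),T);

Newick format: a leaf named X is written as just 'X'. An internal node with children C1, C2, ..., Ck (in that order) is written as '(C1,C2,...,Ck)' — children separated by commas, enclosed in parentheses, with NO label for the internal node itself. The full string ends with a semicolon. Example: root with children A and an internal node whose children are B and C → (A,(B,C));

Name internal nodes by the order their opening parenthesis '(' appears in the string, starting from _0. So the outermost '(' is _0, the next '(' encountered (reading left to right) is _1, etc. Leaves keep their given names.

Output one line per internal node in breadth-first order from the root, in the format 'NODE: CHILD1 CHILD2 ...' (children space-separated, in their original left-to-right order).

Input: ((X,A,J,V),((C,Q),G),T);
Scanning left-to-right, naming '(' by encounter order:
  pos 0: '(' -> open internal node _0 (depth 1)
  pos 1: '(' -> open internal node _1 (depth 2)
  pos 9: ')' -> close internal node _1 (now at depth 1)
  pos 11: '(' -> open internal node _2 (depth 2)
  pos 12: '(' -> open internal node _3 (depth 3)
  pos 16: ')' -> close internal node _3 (now at depth 2)
  pos 19: ')' -> close internal node _2 (now at depth 1)
  pos 22: ')' -> close internal node _0 (now at depth 0)
Total internal nodes: 4
BFS adjacency from root:
  _0: _1 _2 T
  _1: X A J V
  _2: _3 G
  _3: C Q

Answer: _0: _1 _2 T
_1: X A J V
_2: _3 G
_3: C Q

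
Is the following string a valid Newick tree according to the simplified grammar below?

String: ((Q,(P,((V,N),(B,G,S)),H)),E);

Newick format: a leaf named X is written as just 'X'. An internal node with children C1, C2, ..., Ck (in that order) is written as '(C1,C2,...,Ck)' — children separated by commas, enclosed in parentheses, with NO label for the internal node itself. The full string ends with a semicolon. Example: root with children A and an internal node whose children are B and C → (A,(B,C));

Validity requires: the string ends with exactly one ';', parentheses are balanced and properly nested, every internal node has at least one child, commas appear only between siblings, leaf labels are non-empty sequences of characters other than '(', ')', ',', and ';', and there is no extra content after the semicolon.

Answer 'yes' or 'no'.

Input: ((Q,(P,((V,N),(B,G,S)),H)),E);
Paren balance: 6 '(' vs 6 ')' OK
Ends with single ';': True
Full parse: OK
Valid: True

Answer: yes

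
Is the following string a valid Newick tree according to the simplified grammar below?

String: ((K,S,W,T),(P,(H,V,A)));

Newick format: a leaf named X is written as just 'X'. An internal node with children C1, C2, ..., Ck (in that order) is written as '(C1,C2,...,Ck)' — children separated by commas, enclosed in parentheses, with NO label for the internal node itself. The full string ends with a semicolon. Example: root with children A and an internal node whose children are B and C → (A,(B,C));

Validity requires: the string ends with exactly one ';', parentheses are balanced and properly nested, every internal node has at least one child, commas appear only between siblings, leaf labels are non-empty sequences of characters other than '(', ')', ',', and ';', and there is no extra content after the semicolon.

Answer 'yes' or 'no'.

Input: ((K,S,W,T),(P,(H,V,A)));
Paren balance: 4 '(' vs 4 ')' OK
Ends with single ';': True
Full parse: OK
Valid: True

Answer: yes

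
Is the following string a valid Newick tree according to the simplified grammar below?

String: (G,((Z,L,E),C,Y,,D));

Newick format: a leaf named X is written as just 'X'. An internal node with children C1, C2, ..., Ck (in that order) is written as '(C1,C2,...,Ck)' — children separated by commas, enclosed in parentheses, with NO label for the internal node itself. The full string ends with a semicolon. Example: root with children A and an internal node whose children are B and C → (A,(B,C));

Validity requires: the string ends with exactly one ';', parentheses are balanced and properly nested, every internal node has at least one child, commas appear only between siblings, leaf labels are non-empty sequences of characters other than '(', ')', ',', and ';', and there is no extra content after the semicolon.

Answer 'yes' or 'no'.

Answer: no

Derivation:
Input: (G,((Z,L,E),C,Y,,D));
Paren balance: 3 '(' vs 3 ')' OK
Ends with single ';': True
Full parse: FAILS (empty leaf label at pos 16)
Valid: False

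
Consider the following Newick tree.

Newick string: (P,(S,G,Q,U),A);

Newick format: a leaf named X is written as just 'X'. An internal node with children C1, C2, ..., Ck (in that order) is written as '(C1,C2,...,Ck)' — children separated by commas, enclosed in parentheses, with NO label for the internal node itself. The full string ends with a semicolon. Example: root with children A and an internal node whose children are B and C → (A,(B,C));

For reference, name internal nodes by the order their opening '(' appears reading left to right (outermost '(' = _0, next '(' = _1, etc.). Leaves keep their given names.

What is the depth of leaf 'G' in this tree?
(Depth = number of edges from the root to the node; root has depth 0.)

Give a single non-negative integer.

Newick: (P,(S,G,Q,U),A);
Naming internals by '(' encounter order: outermost '(' = _0, next = _1, ...
Query node: G
Path from root: _0 -> _1 -> G
Depth of G: 2 (number of edges from root)

Answer: 2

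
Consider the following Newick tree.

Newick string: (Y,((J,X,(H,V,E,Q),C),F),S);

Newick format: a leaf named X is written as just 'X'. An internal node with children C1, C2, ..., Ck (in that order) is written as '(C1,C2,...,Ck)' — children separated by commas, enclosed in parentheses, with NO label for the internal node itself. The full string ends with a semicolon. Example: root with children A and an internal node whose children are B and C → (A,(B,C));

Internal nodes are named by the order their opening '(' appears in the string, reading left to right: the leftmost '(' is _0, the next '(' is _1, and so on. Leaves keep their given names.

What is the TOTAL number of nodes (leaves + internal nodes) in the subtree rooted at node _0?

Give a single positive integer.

Answer: 14

Derivation:
Newick: (Y,((J,X,(H,V,E,Q),C),F),S);
Locate _0: it is the '(' at position 0 (the 1st '(' reading left to right).
Query: subtree rooted at _0
_0: subtree_size = 1 + 13
  Y: subtree_size = 1 + 0
  _1: subtree_size = 1 + 10
    _2: subtree_size = 1 + 8
      J: subtree_size = 1 + 0
      X: subtree_size = 1 + 0
      _3: subtree_size = 1 + 4
        H: subtree_size = 1 + 0
        V: subtree_size = 1 + 0
        E: subtree_size = 1 + 0
        Q: subtree_size = 1 + 0
      C: subtree_size = 1 + 0
    F: subtree_size = 1 + 0
  S: subtree_size = 1 + 0
Total subtree size of _0: 14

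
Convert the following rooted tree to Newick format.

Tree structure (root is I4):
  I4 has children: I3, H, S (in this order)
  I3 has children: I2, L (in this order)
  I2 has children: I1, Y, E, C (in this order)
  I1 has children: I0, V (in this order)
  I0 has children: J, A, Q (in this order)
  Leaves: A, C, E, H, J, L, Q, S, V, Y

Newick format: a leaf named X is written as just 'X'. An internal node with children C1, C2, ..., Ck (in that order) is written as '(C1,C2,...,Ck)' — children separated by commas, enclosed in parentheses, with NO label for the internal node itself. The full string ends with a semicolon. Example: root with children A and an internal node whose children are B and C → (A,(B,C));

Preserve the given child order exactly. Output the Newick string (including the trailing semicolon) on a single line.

Answer: (((((J,A,Q),V),Y,E,C),L),H,S);

Derivation:
internal I4 with children ['I3', 'H', 'S']
  internal I3 with children ['I2', 'L']
    internal I2 with children ['I1', 'Y', 'E', 'C']
      internal I1 with children ['I0', 'V']
        internal I0 with children ['J', 'A', 'Q']
          leaf 'J' → 'J'
          leaf 'A' → 'A'
          leaf 'Q' → 'Q'
        → '(J,A,Q)'
        leaf 'V' → 'V'
      → '((J,A,Q),V)'
      leaf 'Y' → 'Y'
      leaf 'E' → 'E'
      leaf 'C' → 'C'
    → '(((J,A,Q),V),Y,E,C)'
    leaf 'L' → 'L'
  → '((((J,A,Q),V),Y,E,C),L)'
  leaf 'H' → 'H'
  leaf 'S' → 'S'
→ '(((((J,A,Q),V),Y,E,C),L),H,S)'
Final: (((((J,A,Q),V),Y,E,C),L),H,S);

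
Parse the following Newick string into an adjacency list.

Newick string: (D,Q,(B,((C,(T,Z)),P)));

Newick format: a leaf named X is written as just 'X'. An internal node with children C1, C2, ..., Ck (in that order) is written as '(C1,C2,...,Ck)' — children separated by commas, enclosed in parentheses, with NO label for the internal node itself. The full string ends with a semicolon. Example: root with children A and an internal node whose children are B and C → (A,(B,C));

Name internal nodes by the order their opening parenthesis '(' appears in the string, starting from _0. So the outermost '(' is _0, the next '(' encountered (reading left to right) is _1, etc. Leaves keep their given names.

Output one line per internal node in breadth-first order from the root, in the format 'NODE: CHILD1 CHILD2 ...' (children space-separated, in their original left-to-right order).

Input: (D,Q,(B,((C,(T,Z)),P)));
Scanning left-to-right, naming '(' by encounter order:
  pos 0: '(' -> open internal node _0 (depth 1)
  pos 5: '(' -> open internal node _1 (depth 2)
  pos 8: '(' -> open internal node _2 (depth 3)
  pos 9: '(' -> open internal node _3 (depth 4)
  pos 12: '(' -> open internal node _4 (depth 5)
  pos 16: ')' -> close internal node _4 (now at depth 4)
  pos 17: ')' -> close internal node _3 (now at depth 3)
  pos 20: ')' -> close internal node _2 (now at depth 2)
  pos 21: ')' -> close internal node _1 (now at depth 1)
  pos 22: ')' -> close internal node _0 (now at depth 0)
Total internal nodes: 5
BFS adjacency from root:
  _0: D Q _1
  _1: B _2
  _2: _3 P
  _3: C _4
  _4: T Z

Answer: _0: D Q _1
_1: B _2
_2: _3 P
_3: C _4
_4: T Z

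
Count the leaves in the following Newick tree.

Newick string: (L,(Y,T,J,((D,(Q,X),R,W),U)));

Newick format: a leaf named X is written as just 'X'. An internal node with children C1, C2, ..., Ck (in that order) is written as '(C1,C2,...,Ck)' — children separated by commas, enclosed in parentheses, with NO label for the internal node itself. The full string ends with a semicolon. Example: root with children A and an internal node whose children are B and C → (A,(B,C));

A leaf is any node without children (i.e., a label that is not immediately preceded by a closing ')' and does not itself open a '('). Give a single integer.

Answer: 10

Derivation:
Newick: (L,(Y,T,J,((D,(Q,X),R,W),U)));
Scan left-to-right; a leaf is any maximal label run not followed by '(':
  pos 1: leaf 'L' → count = 1
  pos 4: leaf 'Y' → count = 2
  pos 6: leaf 'T' → count = 3
  pos 8: leaf 'J' → count = 4
  pos 12: leaf 'D' → count = 5
  pos 15: leaf 'Q' → count = 6
  pos 17: leaf 'X' → count = 7
  pos 20: leaf 'R' → count = 8
  pos 22: leaf 'W' → count = 9
  pos 25: leaf 'U' → count = 10
Total leaves: 10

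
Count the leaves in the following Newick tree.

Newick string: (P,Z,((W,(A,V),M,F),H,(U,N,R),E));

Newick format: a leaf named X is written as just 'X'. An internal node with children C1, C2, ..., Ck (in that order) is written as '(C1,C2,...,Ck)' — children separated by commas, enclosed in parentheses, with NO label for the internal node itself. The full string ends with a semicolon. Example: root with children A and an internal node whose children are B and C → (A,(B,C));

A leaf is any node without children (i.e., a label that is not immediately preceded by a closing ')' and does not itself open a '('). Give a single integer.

Newick: (P,Z,((W,(A,V),M,F),H,(U,N,R),E));
Scan left-to-right; a leaf is any maximal label run not followed by '(':
  pos 1: leaf 'P' → count = 1
  pos 3: leaf 'Z' → count = 2
  pos 7: leaf 'W' → count = 3
  pos 10: leaf 'A' → count = 4
  pos 12: leaf 'V' → count = 5
  pos 15: leaf 'M' → count = 6
  pos 17: leaf 'F' → count = 7
  pos 20: leaf 'H' → count = 8
  pos 23: leaf 'U' → count = 9
  pos 25: leaf 'N' → count = 10
  pos 27: leaf 'R' → count = 11
  pos 30: leaf 'E' → count = 12
Total leaves: 12

Answer: 12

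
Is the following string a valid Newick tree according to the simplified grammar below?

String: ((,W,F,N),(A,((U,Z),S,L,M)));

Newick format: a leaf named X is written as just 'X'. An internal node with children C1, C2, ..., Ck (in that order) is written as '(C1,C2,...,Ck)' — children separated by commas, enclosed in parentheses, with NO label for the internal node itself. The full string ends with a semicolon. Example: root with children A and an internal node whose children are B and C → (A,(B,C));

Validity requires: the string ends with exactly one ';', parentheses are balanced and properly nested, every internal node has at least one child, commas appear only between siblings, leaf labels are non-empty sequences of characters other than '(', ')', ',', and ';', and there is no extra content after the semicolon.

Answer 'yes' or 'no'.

Input: ((,W,F,N),(A,((U,Z),S,L,M)));
Paren balance: 5 '(' vs 5 ')' OK
Ends with single ';': True
Full parse: FAILS (empty leaf label at pos 2)
Valid: False

Answer: no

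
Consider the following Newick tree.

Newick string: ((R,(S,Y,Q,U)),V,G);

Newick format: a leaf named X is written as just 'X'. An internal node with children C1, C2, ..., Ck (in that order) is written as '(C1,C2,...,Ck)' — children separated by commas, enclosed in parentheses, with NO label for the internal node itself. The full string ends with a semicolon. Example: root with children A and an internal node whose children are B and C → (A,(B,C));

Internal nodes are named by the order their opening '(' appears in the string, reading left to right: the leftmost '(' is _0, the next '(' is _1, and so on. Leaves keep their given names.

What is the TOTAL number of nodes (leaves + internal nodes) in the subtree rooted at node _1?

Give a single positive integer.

Answer: 7

Derivation:
Newick: ((R,(S,Y,Q,U)),V,G);
Locate _1: it is the '(' at position 1 (the 2nd '(' reading left to right).
Query: subtree rooted at _1
_1: subtree_size = 1 + 6
  R: subtree_size = 1 + 0
  _2: subtree_size = 1 + 4
    S: subtree_size = 1 + 0
    Y: subtree_size = 1 + 0
    Q: subtree_size = 1 + 0
    U: subtree_size = 1 + 0
Total subtree size of _1: 7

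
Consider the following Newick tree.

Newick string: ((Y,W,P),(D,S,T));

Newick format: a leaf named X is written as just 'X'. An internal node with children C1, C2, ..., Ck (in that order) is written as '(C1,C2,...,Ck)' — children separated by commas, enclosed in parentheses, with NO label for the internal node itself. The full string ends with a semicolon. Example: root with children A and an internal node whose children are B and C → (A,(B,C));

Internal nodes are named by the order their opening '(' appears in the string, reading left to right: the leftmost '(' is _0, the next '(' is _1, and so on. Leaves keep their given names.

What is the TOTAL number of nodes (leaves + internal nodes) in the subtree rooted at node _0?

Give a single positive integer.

Newick: ((Y,W,P),(D,S,T));
Locate _0: it is the '(' at position 0 (the 1st '(' reading left to right).
Query: subtree rooted at _0
_0: subtree_size = 1 + 8
  _1: subtree_size = 1 + 3
    Y: subtree_size = 1 + 0
    W: subtree_size = 1 + 0
    P: subtree_size = 1 + 0
  _2: subtree_size = 1 + 3
    D: subtree_size = 1 + 0
    S: subtree_size = 1 + 0
    T: subtree_size = 1 + 0
Total subtree size of _0: 9

Answer: 9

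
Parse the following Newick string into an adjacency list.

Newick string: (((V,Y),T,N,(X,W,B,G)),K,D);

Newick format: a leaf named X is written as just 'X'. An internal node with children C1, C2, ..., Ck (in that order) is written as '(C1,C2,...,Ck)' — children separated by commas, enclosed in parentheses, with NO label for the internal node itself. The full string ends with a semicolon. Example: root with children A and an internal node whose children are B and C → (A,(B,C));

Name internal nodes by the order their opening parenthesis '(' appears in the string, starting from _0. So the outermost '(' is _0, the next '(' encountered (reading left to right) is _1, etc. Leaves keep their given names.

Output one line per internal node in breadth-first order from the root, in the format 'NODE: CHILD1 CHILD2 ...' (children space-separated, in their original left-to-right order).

Answer: _0: _1 K D
_1: _2 T N _3
_2: V Y
_3: X W B G

Derivation:
Input: (((V,Y),T,N,(X,W,B,G)),K,D);
Scanning left-to-right, naming '(' by encounter order:
  pos 0: '(' -> open internal node _0 (depth 1)
  pos 1: '(' -> open internal node _1 (depth 2)
  pos 2: '(' -> open internal node _2 (depth 3)
  pos 6: ')' -> close internal node _2 (now at depth 2)
  pos 12: '(' -> open internal node _3 (depth 3)
  pos 20: ')' -> close internal node _3 (now at depth 2)
  pos 21: ')' -> close internal node _1 (now at depth 1)
  pos 26: ')' -> close internal node _0 (now at depth 0)
Total internal nodes: 4
BFS adjacency from root:
  _0: _1 K D
  _1: _2 T N _3
  _2: V Y
  _3: X W B G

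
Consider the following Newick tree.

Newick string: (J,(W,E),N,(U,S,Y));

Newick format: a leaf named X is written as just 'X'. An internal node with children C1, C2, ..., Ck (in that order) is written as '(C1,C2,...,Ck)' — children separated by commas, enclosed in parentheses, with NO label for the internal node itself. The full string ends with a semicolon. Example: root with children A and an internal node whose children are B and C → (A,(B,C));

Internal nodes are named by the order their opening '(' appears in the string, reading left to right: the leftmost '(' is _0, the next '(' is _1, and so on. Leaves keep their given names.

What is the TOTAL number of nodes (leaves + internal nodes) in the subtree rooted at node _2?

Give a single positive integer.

Answer: 4

Derivation:
Newick: (J,(W,E),N,(U,S,Y));
Locate _2: it is the '(' at position 11 (the 3rd '(' reading left to right).
Query: subtree rooted at _2
_2: subtree_size = 1 + 3
  U: subtree_size = 1 + 0
  S: subtree_size = 1 + 0
  Y: subtree_size = 1 + 0
Total subtree size of _2: 4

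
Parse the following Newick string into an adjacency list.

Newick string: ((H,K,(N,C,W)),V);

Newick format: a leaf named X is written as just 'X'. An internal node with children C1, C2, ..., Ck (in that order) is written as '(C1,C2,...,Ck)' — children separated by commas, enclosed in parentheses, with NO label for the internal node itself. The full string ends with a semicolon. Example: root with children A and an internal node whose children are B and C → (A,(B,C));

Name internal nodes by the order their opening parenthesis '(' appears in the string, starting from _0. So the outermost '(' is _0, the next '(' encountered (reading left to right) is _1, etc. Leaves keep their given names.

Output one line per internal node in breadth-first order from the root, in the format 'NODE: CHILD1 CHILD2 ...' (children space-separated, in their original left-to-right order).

Input: ((H,K,(N,C,W)),V);
Scanning left-to-right, naming '(' by encounter order:
  pos 0: '(' -> open internal node _0 (depth 1)
  pos 1: '(' -> open internal node _1 (depth 2)
  pos 6: '(' -> open internal node _2 (depth 3)
  pos 12: ')' -> close internal node _2 (now at depth 2)
  pos 13: ')' -> close internal node _1 (now at depth 1)
  pos 16: ')' -> close internal node _0 (now at depth 0)
Total internal nodes: 3
BFS adjacency from root:
  _0: _1 V
  _1: H K _2
  _2: N C W

Answer: _0: _1 V
_1: H K _2
_2: N C W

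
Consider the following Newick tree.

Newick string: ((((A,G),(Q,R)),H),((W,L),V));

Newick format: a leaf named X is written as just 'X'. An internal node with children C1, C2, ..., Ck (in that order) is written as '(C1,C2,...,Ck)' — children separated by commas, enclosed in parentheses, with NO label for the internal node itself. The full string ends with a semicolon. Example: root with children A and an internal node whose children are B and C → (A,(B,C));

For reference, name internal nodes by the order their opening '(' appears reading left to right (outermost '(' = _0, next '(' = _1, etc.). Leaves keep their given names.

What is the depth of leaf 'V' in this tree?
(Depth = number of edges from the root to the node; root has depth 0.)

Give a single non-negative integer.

Answer: 2

Derivation:
Newick: ((((A,G),(Q,R)),H),((W,L),V));
Naming internals by '(' encounter order: outermost '(' = _0, next = _1, ...
Query node: V
Path from root: _0 -> _5 -> V
Depth of V: 2 (number of edges from root)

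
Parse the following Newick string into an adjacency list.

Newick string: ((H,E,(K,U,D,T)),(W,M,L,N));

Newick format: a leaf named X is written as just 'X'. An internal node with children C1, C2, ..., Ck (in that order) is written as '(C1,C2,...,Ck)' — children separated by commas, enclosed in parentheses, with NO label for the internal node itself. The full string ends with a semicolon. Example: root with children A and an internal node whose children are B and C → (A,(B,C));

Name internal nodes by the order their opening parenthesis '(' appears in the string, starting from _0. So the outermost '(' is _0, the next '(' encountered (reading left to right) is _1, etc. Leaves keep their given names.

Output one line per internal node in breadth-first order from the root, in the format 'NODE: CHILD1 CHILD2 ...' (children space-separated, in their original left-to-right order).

Input: ((H,E,(K,U,D,T)),(W,M,L,N));
Scanning left-to-right, naming '(' by encounter order:
  pos 0: '(' -> open internal node _0 (depth 1)
  pos 1: '(' -> open internal node _1 (depth 2)
  pos 6: '(' -> open internal node _2 (depth 3)
  pos 14: ')' -> close internal node _2 (now at depth 2)
  pos 15: ')' -> close internal node _1 (now at depth 1)
  pos 17: '(' -> open internal node _3 (depth 2)
  pos 25: ')' -> close internal node _3 (now at depth 1)
  pos 26: ')' -> close internal node _0 (now at depth 0)
Total internal nodes: 4
BFS adjacency from root:
  _0: _1 _3
  _1: H E _2
  _3: W M L N
  _2: K U D T

Answer: _0: _1 _3
_1: H E _2
_3: W M L N
_2: K U D T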